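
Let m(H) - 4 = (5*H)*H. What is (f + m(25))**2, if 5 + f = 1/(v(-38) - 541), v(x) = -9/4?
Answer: 46083026248704/4721929 ≈ 9.7594e+6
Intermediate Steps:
v(x) = -9/4 (v(x) = -9*1/4 = -9/4)
f = -10869/2173 (f = -5 + 1/(-9/4 - 541) = -5 + 1/(-2173/4) = -5 - 4/2173 = -10869/2173 ≈ -5.0018)
m(H) = 4 + 5*H**2 (m(H) = 4 + (5*H)*H = 4 + 5*H**2)
(f + m(25))**2 = (-10869/2173 + (4 + 5*25**2))**2 = (-10869/2173 + (4 + 5*625))**2 = (-10869/2173 + (4 + 3125))**2 = (-10869/2173 + 3129)**2 = (6788448/2173)**2 = 46083026248704/4721929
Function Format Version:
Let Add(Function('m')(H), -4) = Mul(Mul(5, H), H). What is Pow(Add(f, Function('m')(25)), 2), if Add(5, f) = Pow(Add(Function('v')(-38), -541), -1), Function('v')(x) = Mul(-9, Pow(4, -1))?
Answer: Rational(46083026248704, 4721929) ≈ 9.7594e+6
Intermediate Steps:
Function('v')(x) = Rational(-9, 4) (Function('v')(x) = Mul(-9, Rational(1, 4)) = Rational(-9, 4))
f = Rational(-10869, 2173) (f = Add(-5, Pow(Add(Rational(-9, 4), -541), -1)) = Add(-5, Pow(Rational(-2173, 4), -1)) = Add(-5, Rational(-4, 2173)) = Rational(-10869, 2173) ≈ -5.0018)
Function('m')(H) = Add(4, Mul(5, Pow(H, 2))) (Function('m')(H) = Add(4, Mul(Mul(5, H), H)) = Add(4, Mul(5, Pow(H, 2))))
Pow(Add(f, Function('m')(25)), 2) = Pow(Add(Rational(-10869, 2173), Add(4, Mul(5, Pow(25, 2)))), 2) = Pow(Add(Rational(-10869, 2173), Add(4, Mul(5, 625))), 2) = Pow(Add(Rational(-10869, 2173), Add(4, 3125)), 2) = Pow(Add(Rational(-10869, 2173), 3129), 2) = Pow(Rational(6788448, 2173), 2) = Rational(46083026248704, 4721929)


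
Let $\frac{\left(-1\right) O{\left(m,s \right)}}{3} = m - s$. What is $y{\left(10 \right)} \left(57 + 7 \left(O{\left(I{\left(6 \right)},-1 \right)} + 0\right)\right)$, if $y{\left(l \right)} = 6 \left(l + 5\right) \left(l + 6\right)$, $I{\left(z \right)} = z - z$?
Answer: $51840$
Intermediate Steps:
$I{\left(z \right)} = 0$
$y{\left(l \right)} = 6 \left(5 + l\right) \left(6 + l\right)$
$O{\left(m,s \right)} = - 3 m + 3 s$ ($O{\left(m,s \right)} = - 3 \left(m - s\right) = - 3 m + 3 s$)
$y{\left(10 \right)} \left(57 + 7 \left(O{\left(I{\left(6 \right)},-1 \right)} + 0\right)\right) = \left(180 + 6 \cdot 10^{2} + 66 \cdot 10\right) \left(57 + 7 \left(\left(\left(-3\right) 0 + 3 \left(-1\right)\right) + 0\right)\right) = \left(180 + 6 \cdot 100 + 660\right) \left(57 + 7 \left(\left(0 - 3\right) + 0\right)\right) = \left(180 + 600 + 660\right) \left(57 + 7 \left(-3 + 0\right)\right) = 1440 \left(57 + 7 \left(-3\right)\right) = 1440 \left(57 - 21\right) = 1440 \cdot 36 = 51840$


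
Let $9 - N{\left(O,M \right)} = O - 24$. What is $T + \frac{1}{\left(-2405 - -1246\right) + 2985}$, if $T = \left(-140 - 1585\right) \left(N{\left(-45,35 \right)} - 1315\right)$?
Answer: $\frac{3896364451}{1826} \approx 2.1338 \cdot 10^{6}$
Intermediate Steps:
$N{\left(O,M \right)} = 33 - O$ ($N{\left(O,M \right)} = 9 - \left(O - 24\right) = 9 - \left(-24 + O\right) = 33 - O$)
$T = 2133825$ ($T = \left(-140 - 1585\right) \left(\left(33 - -45\right) - 1315\right) = - 1725 \left(\left(33 + 45\right) - 1315\right) = - 1725 \left(78 - 1315\right) = \left(-1725\right) \left(-1237\right) = 2133825$)
$T + \frac{1}{\left(-2405 - -1246\right) + 2985} = 2133825 + \frac{1}{\left(-2405 - -1246\right) + 2985} = 2133825 + \frac{1}{\left(-2405 + 1246\right) + 2985} = 2133825 + \frac{1}{-1159 + 2985} = 2133825 + \frac{1}{1826} = \frac{3896364451}{1826}$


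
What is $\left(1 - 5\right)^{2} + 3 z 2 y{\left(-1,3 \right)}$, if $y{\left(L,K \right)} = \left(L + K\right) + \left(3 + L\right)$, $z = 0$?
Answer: $16$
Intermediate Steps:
$y{\left(L,K \right)} = 3 + K + 2 L$ ($y{\left(L,K \right)} = \left(K + L\right) + \left(3 + L\right) = 3 + K + 2 L$)
$\left(1 - 5\right)^{2} + 3 z 2 y{\left(-1,3 \right)} = \left(1 - 5\right)^{2} + 3 \cdot 0 \cdot 2 \left(3 + 3 + 2 \left(-1\right)\right) = \left(-4\right)^{2} + 0 \cdot 2 \left(3 + 3 - 2\right) = 16 + 0 \cdot 4 = 16 + 0 = 16$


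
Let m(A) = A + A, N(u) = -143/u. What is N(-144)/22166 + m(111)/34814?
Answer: 356790545/55561472928 ≈ 0.0064215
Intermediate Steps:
m(A) = 2*A
N(-144)/22166 + m(111)/34814 = -143/(-144)/22166 + (2*111)/34814 = -143*(-1/144)*(1/22166) + 222*(1/34814) = (143/144)*(1/22166) + 111/17407 = 143/3191904 + 111/17407 = 356790545/55561472928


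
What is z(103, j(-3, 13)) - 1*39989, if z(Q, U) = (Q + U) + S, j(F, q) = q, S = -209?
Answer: -40082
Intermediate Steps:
z(Q, U) = -209 + Q + U (z(Q, U) = (Q + U) - 209 = -209 + Q + U)
z(103, j(-3, 13)) - 1*39989 = (-209 + 103 + 13) - 1*39989 = -93 - 39989 = -40082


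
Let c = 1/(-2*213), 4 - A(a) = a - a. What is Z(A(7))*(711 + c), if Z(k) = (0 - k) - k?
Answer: -1211540/213 ≈ -5688.0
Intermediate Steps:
A(a) = 4 (A(a) = 4 - (a - a) = 4 - 1*0 = 4 + 0 = 4)
c = -1/426 (c = 1/(-426) = -1/426 ≈ -0.0023474)
Z(k) = -2*k (Z(k) = -k - k = -2*k)
Z(A(7))*(711 + c) = (-2*4)*(711 - 1/426) = -8*302885/426 = -1211540/213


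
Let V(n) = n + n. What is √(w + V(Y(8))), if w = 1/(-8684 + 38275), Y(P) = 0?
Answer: √29591/29591 ≈ 0.0058133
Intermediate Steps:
V(n) = 2*n
w = 1/29591 ≈ 3.3794e-5
√(w + V(Y(8))) = √(1/29591 + 2*0) = √(1/29591 + 0) = √(1/29591) = √29591/29591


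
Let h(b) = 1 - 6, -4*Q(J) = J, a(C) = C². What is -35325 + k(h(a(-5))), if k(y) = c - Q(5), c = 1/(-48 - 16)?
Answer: -2260721/64 ≈ -35324.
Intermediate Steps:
Q(J) = -J/4
c = -1/64 (c = 1/(-64) = -1/64 ≈ -0.015625)
h(b) = -5
k(y) = 79/64 (k(y) = -1/64 - (-1)*5/4 = -1/64 - 1*(-5/4) = -1/64 + 5/4 = 79/64)
-35325 + k(h(a(-5))) = -35325 + 79/64 = -2260721/64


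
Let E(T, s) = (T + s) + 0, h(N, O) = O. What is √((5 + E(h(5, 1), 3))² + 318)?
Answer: √399 ≈ 19.975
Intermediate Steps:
E(T, s) = T + s
√((5 + E(h(5, 1), 3))² + 318) = √((5 + (1 + 3))² + 318) = √((5 + 4)² + 318) = √(9² + 318) = √(81 + 318) = √399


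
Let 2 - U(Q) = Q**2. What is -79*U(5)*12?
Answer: 21804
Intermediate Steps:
U(Q) = 2 - Q**2
-79*U(5)*12 = -79*(2 - 1*5**2)*12 = -79*(2 - 1*25)*12 = -79*(2 - 25)*12 = -79*(-23)*12 = 1817*12 = 21804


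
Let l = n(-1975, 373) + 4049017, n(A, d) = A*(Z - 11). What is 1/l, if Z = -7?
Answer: 1/4084567 ≈ 2.4482e-7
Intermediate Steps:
n(A, d) = -18*A (n(A, d) = A*(-7 - 11) = A*(-18) = -18*A)
l = 4084567 (l = -18*(-1975) + 4049017 = 35550 + 4049017 = 4084567)
1/l = 1/4084567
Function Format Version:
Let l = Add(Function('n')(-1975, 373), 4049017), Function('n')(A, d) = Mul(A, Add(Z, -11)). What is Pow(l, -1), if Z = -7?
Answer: Rational(1, 4084567) ≈ 2.4482e-7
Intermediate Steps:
Function('n')(A, d) = Mul(-18, A) (Function('n')(A, d) = Mul(A, Add(-7, -11)) = Mul(A, -18) = Mul(-18, A))
l = 4084567 (l = Add(Mul(-18, -1975), 4049017) = Add(35550, 4049017) = 4084567)
Pow(l, -1) = Pow(4084567, -1) = Rational(1, 4084567)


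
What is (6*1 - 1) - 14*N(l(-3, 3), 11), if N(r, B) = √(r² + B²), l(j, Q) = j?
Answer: 5 - 14*√130 ≈ -154.62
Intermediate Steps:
N(r, B) = √(B² + r²)
(6*1 - 1) - 14*N(l(-3, 3), 11) = (6*1 - 1) - 14*√(11² + (-3)²) = (6 - 1) - 14*√(121 + 9) = 5 - 14*√130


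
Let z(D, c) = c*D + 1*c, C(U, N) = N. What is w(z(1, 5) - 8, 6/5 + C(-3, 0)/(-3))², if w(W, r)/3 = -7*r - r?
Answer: 20736/25 ≈ 829.44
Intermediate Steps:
z(D, c) = c + D*c (z(D, c) = D*c + c = c + D*c)
w(W, r) = -24*r (w(W, r) = 3*(-7*r - r) = 3*(-8*r) = -24*r)
w(z(1, 5) - 8, 6/5 + C(-3, 0)/(-3))² = (-24*(6/5 + 0/(-3)))² = (-24*(6*(⅕) + 0*(-⅓)))² = (-24*(6/5 + 0))² = (-24*6/5)² = (-144/5)² = 20736/25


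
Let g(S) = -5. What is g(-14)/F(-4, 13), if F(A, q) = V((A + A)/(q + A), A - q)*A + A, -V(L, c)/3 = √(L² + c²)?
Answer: -45/93856 - 15*√23473/93856 ≈ -0.024965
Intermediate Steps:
V(L, c) = -3*√(L² + c²)
F(A, q) = A - 3*A*√((A - q)² + 4*A²/(A + q)²) (F(A, q) = (-3*√(((A + A)/(q + A))² + (A - q)²))*A + A = (-3*√(((2*A)/(A + q))² + (A - q)²))*A + A = (-3*√((2*A/(A + q))² + (A - q)²))*A + A = (-3*√(4*A²/(A + q)² + (A - q)²))*A + A = (-3*√((A - q)² + 4*A²/(A + q)²))*A + A = -3*A*√((A - q)² + 4*A²/(A + q)²) + A = A - 3*A*√((A - q)² + 4*A²/(A + q)²))
g(-14)/F(-4, 13) = -5/(-4 - 3*(-4)*√((-4 - 1*13)² + 4*(-4)²/(-4 + 13)²)) = -5/(-4 - 3*(-4)*√((-4 - 13)² + 4*16/9²)) = -5/(-4 - 3*(-4)*√((-17)² + 4*16*(1/81))) = -5/(-4 - 3*(-4)*√(289 + 64/81)) = -5/(-4 - 3*(-4)*√(23473/81)) = -5/(-4 - 3*(-4)*√23473/9) = -5/(-4 + 4*√23473/3)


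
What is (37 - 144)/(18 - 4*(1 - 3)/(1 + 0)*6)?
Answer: -107/66 ≈ -1.6212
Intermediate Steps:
(37 - 144)/(18 - 4*(1 - 3)/(1 + 0)*6) = -107/(18 - (-8)/1*6) = -107/(18 - (-8)*6) = -107/(18 - 4*(-2)*6) = -107/(18 + 8*6) = -107/(18 + 48) = -107/66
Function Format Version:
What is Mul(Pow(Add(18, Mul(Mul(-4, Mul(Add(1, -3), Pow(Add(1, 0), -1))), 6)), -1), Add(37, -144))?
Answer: Rational(-107, 66) ≈ -1.6212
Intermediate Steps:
Mul(Pow(Add(18, Mul(Mul(-4, Mul(Add(1, -3), Pow(Add(1, 0), -1))), 6)), -1), Add(37, -144)) = Mul(Pow(Add(18, Mul(Mul(-4, Mul(-2, Pow(1, -1))), 6)), -1), -107) = Mul(Pow(Add(18, Mul(Mul(-4, Mul(-2, 1)), 6)), -1), -107) = Mul(Pow(Add(18, Mul(Mul(-4, -2), 6)), -1), -107) = Mul(Pow(Add(18, Mul(8, 6)), -1), -107) = Mul(Pow(Add(18, 48), -1), -107) = Mul(Pow(66, -1), -107) = Mul(Rational(1, 66), -107) = Rational(-107, 66)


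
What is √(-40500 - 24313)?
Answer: I*√64813 ≈ 254.58*I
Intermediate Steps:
√(-40500 - 24313) = √(-64813) = I*√64813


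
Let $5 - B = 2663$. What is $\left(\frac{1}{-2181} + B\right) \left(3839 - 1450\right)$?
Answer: $- \frac{13849269511}{2181} \approx -6.35 \cdot 10^{6}$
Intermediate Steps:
$B = -2658$ ($B = 5 - 2663 = -2658$)
$\left(\frac{1}{-2181} + B\right) \left(3839 - 1450\right) = \left(\frac{1}{-2181} - 2658\right) \left(3839 - 1450\right) = \left(- \frac{1}{2181} - 2658\right) 2389 = \left(- \frac{5797099}{2181}\right) 2389 = - \frac{13849269511}{2181}$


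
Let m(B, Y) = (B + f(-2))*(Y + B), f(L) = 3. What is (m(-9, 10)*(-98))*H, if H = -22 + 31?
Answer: 5292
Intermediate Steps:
H = 9
m(B, Y) = (3 + B)*(B + Y) (m(B, Y) = (B + 3)*(Y + B) = (3 + B)*(B + Y))
(m(-9, 10)*(-98))*H = (((-9)² + 3*(-9) + 3*10 - 9*10)*(-98))*9 = ((81 - 27 + 30 - 90)*(-98))*9 = -6*(-98)*9 = 588*9 = 5292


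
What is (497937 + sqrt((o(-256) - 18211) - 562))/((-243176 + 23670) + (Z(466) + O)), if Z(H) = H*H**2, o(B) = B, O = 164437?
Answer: 165979/33713209 + I*sqrt(19029)/101139627 ≈ 0.0049233 + 1.3639e-6*I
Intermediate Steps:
Z(H) = H**3
(497937 + sqrt((o(-256) - 18211) - 562))/((-243176 + 23670) + (Z(466) + O)) = (497937 + sqrt((-256 - 18211) - 562))/((-243176 + 23670) + (466**3 + 164437)) = (497937 + sqrt(-18467 - 562))/(-219506 + (101194696 + 164437)) = (497937 + sqrt(-19029))/(-219506 + 101359133) = (497937 + I*sqrt(19029))/101139627 = (497937 + I*sqrt(19029))*(1/101139627) = 165979/33713209 + I*sqrt(19029)/101139627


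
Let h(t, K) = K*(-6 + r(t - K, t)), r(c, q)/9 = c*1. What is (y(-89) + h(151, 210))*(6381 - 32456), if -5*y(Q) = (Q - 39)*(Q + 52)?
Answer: 2965175990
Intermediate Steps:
y(Q) = -(-39 + Q)*(52 + Q)/5 (y(Q) = -(Q - 39)*(Q + 52)/5 = -(-39 + Q)*(52 + Q)/5)
r(c, q) = 9*c (r(c, q) = 9*(c*1) = 9*c)
h(t, K) = K*(-6 - 9*K + 9*t) (h(t, K) = K*(-6 + 9*(t - K)) = K*(-6 + (-9*K + 9*t)) = K*(-6 - 9*K + 9*t))
(y(-89) + h(151, 210))*(6381 - 32456) = ((2028/5 - 13/5*(-89) - ⅕*(-89)²) + 3*210*(-2 - 3*210 + 3*151))*(6381 - 32456) = ((2028/5 + 1157/5 - ⅕*7921) + 3*210*(-2 - 630 + 453))*(-26075) = ((2028/5 + 1157/5 - 7921/5) + 3*210*(-179))*(-26075) = (-4736/5 - 112770)*(-26075) = -568586/5*(-26075) = 2965175990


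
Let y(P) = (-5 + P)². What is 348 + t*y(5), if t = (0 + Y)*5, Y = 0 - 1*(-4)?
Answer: 348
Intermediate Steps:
Y = 4 (Y = 0 + 4 = 4)
t = 20 (t = (0 + 4)*5 = 4*5 = 20)
348 + t*y(5) = 348 + 20*(-5 + 5)² = 348 + 20*0² = 348 + 20*0 = 348 + 0 = 348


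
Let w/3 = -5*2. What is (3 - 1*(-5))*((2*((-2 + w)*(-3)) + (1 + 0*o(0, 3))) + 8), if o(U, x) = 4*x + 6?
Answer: 1608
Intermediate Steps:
w = -30 (w = 3*(-5*2) = 3*(-10) = -30)
o(U, x) = 6 + 4*x
(3 - 1*(-5))*((2*((-2 + w)*(-3)) + (1 + 0*o(0, 3))) + 8) = (3 - 1*(-5))*((2*((-2 - 30)*(-3)) + (1 + 0*(6 + 4*3))) + 8) = (3 + 5)*((2*(-32*(-3)) + (1 + 0*(6 + 12))) + 8) = 8*((2*96 + (1 + 0*18)) + 8) = 8*((192 + (1 + 0)) + 8) = 8*((192 + 1) + 8) = 8*(193 + 8) = 8*201 = 1608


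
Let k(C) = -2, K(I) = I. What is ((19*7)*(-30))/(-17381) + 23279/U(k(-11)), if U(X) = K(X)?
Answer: -57800617/4966 ≈ -11639.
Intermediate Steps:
U(X) = X
((19*7)*(-30))/(-17381) + 23279/U(k(-11)) = ((19*7)*(-30))/(-17381) + 23279/(-2) = (133*(-30))*(-1/17381) + 23279*(-½) = -3990*(-1/17381) - 23279/2 = 570/2483 - 23279/2 = -57800617/4966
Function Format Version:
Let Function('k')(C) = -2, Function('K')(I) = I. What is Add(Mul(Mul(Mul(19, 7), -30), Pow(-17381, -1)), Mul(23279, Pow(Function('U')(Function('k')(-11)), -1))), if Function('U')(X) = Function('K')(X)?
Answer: Rational(-57800617, 4966) ≈ -11639.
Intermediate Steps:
Function('U')(X) = X
Add(Mul(Mul(Mul(19, 7), -30), Pow(-17381, -1)), Mul(23279, Pow(Function('U')(Function('k')(-11)), -1))) = Add(Mul(Mul(Mul(19, 7), -30), Pow(-17381, -1)), Mul(23279, Pow(-2, -1))) = Add(Mul(Mul(133, -30), Rational(-1, 17381)), Mul(23279, Rational(-1, 2))) = Add(Mul(-3990, Rational(-1, 17381)), Rational(-23279, 2)) = Add(Rational(570, 2483), Rational(-23279, 2)) = Rational(-57800617, 4966)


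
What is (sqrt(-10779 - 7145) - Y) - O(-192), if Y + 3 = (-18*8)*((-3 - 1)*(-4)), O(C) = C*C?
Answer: -34557 + 2*I*sqrt(4481) ≈ -34557.0 + 133.88*I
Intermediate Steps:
O(C) = C**2
Y = -2307 (Y = -3 + (-18*8)*((-3 - 1)*(-4)) = -3 - (-576)*(-4) = -3 - 144*16 = -3 - 2304 = -2307)
(sqrt(-10779 - 7145) - Y) - O(-192) = (sqrt(-10779 - 7145) - 1*(-2307)) - 1*(-192)**2 = (sqrt(-17924) + 2307) - 1*36864 = (2*I*sqrt(4481) + 2307) - 36864 = (2307 + 2*I*sqrt(4481)) - 36864 = -34557 + 2*I*sqrt(4481)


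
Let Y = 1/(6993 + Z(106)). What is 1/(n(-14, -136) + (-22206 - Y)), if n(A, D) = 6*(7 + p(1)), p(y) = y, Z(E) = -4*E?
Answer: -6569/145555903 ≈ -4.5130e-5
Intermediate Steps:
n(A, D) = 48 (n(A, D) = 6*(7 + 1) = 6*8 = 48)
Y = 1/6569 (Y = 1/(6993 - 4*106) = 1/(6993 - 424) = 1/6569 ≈ 0.00015223)
1/(n(-14, -136) + (-22206 - Y)) = 1/(48 + (-22206 - 1*1/6569)) = 1/(48 + (-22206 - 1/6569)) = 1/(48 - 145871215/6569) = 1/(-145555903/6569) = -6569/145555903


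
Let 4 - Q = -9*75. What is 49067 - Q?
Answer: 48388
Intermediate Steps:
Q = 679 (Q = 4 - (-9)*75 = 4 - 1*(-675) = 4 + 675 = 679)
49067 - Q = 49067 - 1*679 = 49067 - 679 = 48388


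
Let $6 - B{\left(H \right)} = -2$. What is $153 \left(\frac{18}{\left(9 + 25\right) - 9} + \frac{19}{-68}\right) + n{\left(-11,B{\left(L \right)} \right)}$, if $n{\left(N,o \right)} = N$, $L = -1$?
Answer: $\frac{5641}{100} \approx 56.41$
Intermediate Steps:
$B{\left(H \right)} = 8$ ($B{\left(H \right)} = 6 - -2 = 6 + 2 = 8$)
$153 \left(\frac{18}{\left(9 + 25\right) - 9} + \frac{19}{-68}\right) + n{\left(-11,B{\left(L \right)} \right)} = 153 \left(\frac{18}{\left(9 + 25\right) - 9} + \frac{19}{-68}\right) - 11 = 153 \left(\frac{18}{34 - 9} + 19 \left(- \frac{1}{68}\right)\right) - 11 = 153 \left(\frac{18}{25} - \frac{19}{68}\right) - 11 = 153 \cdot \frac{749}{1700} - 11 = \frac{6741}{100} - 11 = \frac{5641}{100}$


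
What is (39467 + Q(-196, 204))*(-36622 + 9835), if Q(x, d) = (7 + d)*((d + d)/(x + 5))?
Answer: -199619643783/191 ≈ -1.0451e+9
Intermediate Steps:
Q(x, d) = 2*d*(7 + d)/(5 + x) (Q(x, d) = (7 + d)*((2*d)/(5 + x)) = (7 + d)*(2*d/(5 + x)) = 2*d*(7 + d)/(5 + x))
(39467 + Q(-196, 204))*(-36622 + 9835) = (39467 + 2*204*(7 + 204)/(5 - 196))*(-36622 + 9835) = (39467 + 2*204*211/(-191))*(-26787) = (39467 + 2*204*(-1/191)*211)*(-26787) = (39467 - 86088/191)*(-26787) = (7452109/191)*(-26787) = -199619643783/191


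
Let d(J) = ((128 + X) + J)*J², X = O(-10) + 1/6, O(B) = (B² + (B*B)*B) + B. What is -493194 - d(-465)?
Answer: 538206687/2 ≈ 2.6910e+8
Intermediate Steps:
O(B) = B + B² + B³ (O(B) = (B² + B²*B) + B = (B² + B³) + B = B + B² + B³)
X = -5459/6 (X = -10*(1 - 10 + (-10)²) + 1/6 = -10*(1 - 10 + 100) + ⅙ = -10*91 + ⅙ = -910 + ⅙ = -5459/6 ≈ -909.83)
d(J) = J²*(-4691/6 + J) (d(J) = ((128 - 5459/6) + J)*J² = (-4691/6 + J)*J² = J²*(-4691/6 + J))
-493194 - d(-465) = -493194 - (-465)²*(-4691/6 - 465) = -493194 - 216225*(-7481)/6 = -493194 - 1*(-539193075/2) = -493194 + 539193075/2 = 538206687/2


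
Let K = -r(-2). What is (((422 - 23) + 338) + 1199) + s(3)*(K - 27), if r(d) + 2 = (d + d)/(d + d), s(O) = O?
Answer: 1858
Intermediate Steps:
r(d) = -1 (r(d) = -2 + (d + d)/(d + d) = -2 + (2*d)/((2*d)) = -2 + (2*d)*(1/(2*d)) = -2 + 1 = -1)
K = 1 (K = -1*(-1) = 1)
(((422 - 23) + 338) + 1199) + s(3)*(K - 27) = (((422 - 23) + 338) + 1199) + 3*(1 - 27) = ((399 + 338) + 1199) + 3*(-26) = (737 + 1199) - 78 = 1936 - 78 = 1858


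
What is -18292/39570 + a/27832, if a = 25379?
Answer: 247572043/550656120 ≈ 0.44959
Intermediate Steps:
-18292/39570 + a/27832 = -18292/39570 + 25379/27832 = -18292*1/39570 + 25379*(1/27832) = -9146/19785 + 25379/27832 = 247572043/550656120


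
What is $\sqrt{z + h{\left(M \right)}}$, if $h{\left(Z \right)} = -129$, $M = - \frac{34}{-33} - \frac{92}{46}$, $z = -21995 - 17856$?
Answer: $2 i \sqrt{9995} \approx 199.95 i$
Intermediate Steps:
$z = -39851$
$M = - \frac{32}{33}$ ($M = \left(-34\right) \left(- \frac{1}{33}\right) - 2 = \frac{34}{33} - 2 = - \frac{32}{33} \approx -0.9697$)
$\sqrt{z + h{\left(M \right)}} = \sqrt{-39851 - 129} = \sqrt{-39980} = 2 i \sqrt{9995}$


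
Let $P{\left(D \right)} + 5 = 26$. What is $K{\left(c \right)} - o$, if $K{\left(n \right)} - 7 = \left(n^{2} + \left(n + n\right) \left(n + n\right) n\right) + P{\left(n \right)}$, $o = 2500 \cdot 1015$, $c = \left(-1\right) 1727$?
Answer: $-20602865275$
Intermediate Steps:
$c = -1727$
$P{\left(D \right)} = 21$ ($P{\left(D \right)} = -5 + 26 = 21$)
$o = 2537500$
$K{\left(n \right)} = 28 + n^{2} + 4 n^{3}$ ($K{\left(n \right)} = 7 + \left(\left(n^{2} + \left(n + n\right) \left(n + n\right) n\right) + 21\right) = 7 + \left(\left(n^{2} + 2 n 2 n n\right) + 21\right) = 7 + \left(\left(n^{2} + 4 n^{2} n\right) + 21\right) = 7 + \left(\left(n^{2} + 4 n^{3}\right) + 21\right) = 7 + \left(21 + n^{2} + 4 n^{3}\right) = 28 + n^{2} + 4 n^{3}$)
$K{\left(c \right)} - o = \left(28 + \left(-1727\right)^{2} + 4 \left(-1727\right)^{3}\right) - 2537500 = \left(28 + 2982529 + 4 \left(-5150827583\right)\right) - 2537500 = \left(28 + 2982529 - 20603310332\right) - 2537500 = -20600327775 - 2537500 = -20602865275$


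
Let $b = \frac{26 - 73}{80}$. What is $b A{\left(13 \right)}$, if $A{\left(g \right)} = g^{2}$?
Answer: $- \frac{7943}{80} \approx -99.287$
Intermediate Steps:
$b = - \frac{47}{80}$ ($b = \left(-47\right) \frac{1}{80} = - \frac{47}{80} \approx -0.5875$)
$b A{\left(13 \right)} = - \frac{47 \cdot 13^{2}}{80} = \left(- \frac{47}{80}\right) 169 = - \frac{7943}{80}$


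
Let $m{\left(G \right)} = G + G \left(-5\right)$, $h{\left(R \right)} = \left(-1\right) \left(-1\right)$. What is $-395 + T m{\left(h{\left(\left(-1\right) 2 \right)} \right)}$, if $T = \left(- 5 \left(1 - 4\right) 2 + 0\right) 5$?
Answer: $-995$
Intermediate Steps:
$h{\left(R \right)} = 1$
$T = 150$ ($T = \left(- 5 \left(\left(-3\right) 2\right) + 0\right) 5 = \left(\left(-5\right) \left(-6\right) + 0\right) 5 = \left(30 + 0\right) 5 = 30 \cdot 5 = 150$)
$m{\left(G \right)} = - 4 G$ ($m{\left(G \right)} = G - 5 G = - 4 G$)
$-395 + T m{\left(h{\left(\left(-1\right) 2 \right)} \right)} = -395 + 150 \left(\left(-4\right) 1\right) = -395 + 150 \left(-4\right) = -395 - 600 = -995$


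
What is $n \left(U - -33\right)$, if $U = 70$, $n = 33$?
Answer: $3399$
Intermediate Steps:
$n \left(U - -33\right) = 33 \left(70 - -33\right) = 33 \left(70 + 33\right) = 33 \cdot 103 = 3399$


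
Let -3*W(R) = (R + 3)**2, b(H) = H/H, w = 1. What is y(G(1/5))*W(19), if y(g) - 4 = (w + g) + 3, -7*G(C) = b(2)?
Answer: -26620/21 ≈ -1267.6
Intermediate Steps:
b(H) = 1
G(C) = -1/7 (G(C) = -1/7*1 = -1/7)
W(R) = -(3 + R)**2/3 (W(R) = -(R + 3)**2/3 = -(3 + R)**2/3)
y(g) = 8 + g (y(g) = 4 + ((1 + g) + 3) = 4 + (4 + g) = 8 + g)
y(G(1/5))*W(19) = (8 - 1/7)*(-(3 + 19)**2/3) = 55*(-1/3*22**2)/7 = 55*(-1/3*484)/7 = (55/7)*(-484/3) = -26620/21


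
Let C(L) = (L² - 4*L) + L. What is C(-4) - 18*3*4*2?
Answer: -404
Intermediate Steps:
C(L) = L² - 3*L
C(-4) - 18*3*4*2 = -4*(-3 - 4) - 18*3*4*2 = -4*(-7) - 216*2 = 28 - 18*24 = 28 - 432 = -404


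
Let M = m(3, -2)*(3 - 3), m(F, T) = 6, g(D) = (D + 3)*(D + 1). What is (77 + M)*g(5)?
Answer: 3696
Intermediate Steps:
g(D) = (1 + D)*(3 + D) (g(D) = (3 + D)*(1 + D) = (1 + D)*(3 + D))
M = 0 (M = 6*(3 - 3) = 6*0 = 0)
(77 + M)*g(5) = (77 + 0)*(3 + 5² + 4*5) = 77*(3 + 25 + 20) = 77*48 = 3696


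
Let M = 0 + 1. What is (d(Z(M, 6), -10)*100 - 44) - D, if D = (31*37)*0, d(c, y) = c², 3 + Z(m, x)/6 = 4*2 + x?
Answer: 435556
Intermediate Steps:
M = 1
Z(m, x) = 30 + 6*x (Z(m, x) = -18 + 6*(4*2 + x) = -18 + 6*(8 + x) = -18 + (48 + 6*x) = 30 + 6*x)
D = 0 (D = 1147*0 = 0)
(d(Z(M, 6), -10)*100 - 44) - D = ((30 + 6*6)²*100 - 44) - 1*0 = ((30 + 36)²*100 - 44) + 0 = (66²*100 - 44) + 0 = (4356*100 - 44) + 0 = (435600 - 44) + 0 = 435556 + 0 = 435556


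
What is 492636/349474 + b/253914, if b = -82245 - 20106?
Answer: 14886360655/14789390206 ≈ 1.0066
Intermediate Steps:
b = -102351
492636/349474 + b/253914 = 492636/349474 - 102351/253914 = 492636*(1/349474) - 102351*1/253914 = 246318/174737 - 34117/84638 = 14886360655/14789390206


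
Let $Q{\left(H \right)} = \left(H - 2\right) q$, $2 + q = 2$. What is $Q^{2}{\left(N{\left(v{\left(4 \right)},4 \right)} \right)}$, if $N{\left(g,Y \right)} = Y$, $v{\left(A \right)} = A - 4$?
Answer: $0$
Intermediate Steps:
$q = 0$ ($q = -2 + 2 = 0$)
$v{\left(A \right)} = -4 + A$
$Q{\left(H \right)} = 0$ ($Q{\left(H \right)} = \left(H - 2\right) 0 = \left(-2 + H\right) 0 = 0$)
$Q^{2}{\left(N{\left(v{\left(4 \right)},4 \right)} \right)} = 0^{2} = 0$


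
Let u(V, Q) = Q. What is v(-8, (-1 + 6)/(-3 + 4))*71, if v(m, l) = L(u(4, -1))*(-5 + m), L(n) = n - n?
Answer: 0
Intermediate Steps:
L(n) = 0
v(m, l) = 0 (v(m, l) = 0*(-5 + m) = 0)
v(-8, (-1 + 6)/(-3 + 4))*71 = 0*71 = 0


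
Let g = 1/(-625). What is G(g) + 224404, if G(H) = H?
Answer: 140252499/625 ≈ 2.2440e+5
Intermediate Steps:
g = -1/625 ≈ -0.0016000
G(g) + 224404 = -1/625 + 224404 = 140252499/625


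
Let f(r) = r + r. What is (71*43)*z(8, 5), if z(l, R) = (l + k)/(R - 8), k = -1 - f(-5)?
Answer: -51901/3 ≈ -17300.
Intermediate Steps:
f(r) = 2*r
k = 9 (k = -1 - 2*(-5) = -1 - 1*(-10) = -1 + 10 = 9)
z(l, R) = (9 + l)/(-8 + R) (z(l, R) = (l + 9)/(R - 8) = (9 + l)/(-8 + R))
(71*43)*z(8, 5) = (71*43)*((9 + 8)/(-8 + 5)) = 3053*(17/(-3)) = 3053*(-⅓*17) = 3053*(-17/3) = -51901/3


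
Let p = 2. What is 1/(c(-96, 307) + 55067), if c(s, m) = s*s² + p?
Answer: -1/829667 ≈ -1.2053e-6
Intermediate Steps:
c(s, m) = 2 + s³ (c(s, m) = s*s² + 2 = s³ + 2 = 2 + s³)
1/(c(-96, 307) + 55067) = 1/((2 + (-96)³) + 55067) = 1/((2 - 884736) + 55067) = 1/(-884734 + 55067) = 1/(-829667) = -1/829667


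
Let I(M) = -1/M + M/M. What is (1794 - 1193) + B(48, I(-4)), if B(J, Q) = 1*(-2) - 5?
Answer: 594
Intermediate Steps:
I(M) = 1 - 1/M (I(M) = -1/M + 1 = 1 - 1/M)
B(J, Q) = -7 (B(J, Q) = -2 - 5 = -7)
(1794 - 1193) + B(48, I(-4)) = (1794 - 1193) - 7 = 601 - 7 = 594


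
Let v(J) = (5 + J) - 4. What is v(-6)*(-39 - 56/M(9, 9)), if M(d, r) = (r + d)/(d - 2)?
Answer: 2735/9 ≈ 303.89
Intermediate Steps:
M(d, r) = (d + r)/(-2 + d)
v(J) = 1 + J
v(-6)*(-39 - 56/M(9, 9)) = (1 - 6)*(-39 - 56*(-2 + 9)/(9 + 9)) = -5*(-39 - 56/(18/7)) = -5*(-39 - 56/((1/7)*18)) = -5*(-39 - 56/18/7) = -5*(-39 - 56*7/18) = -5*(-39 - 196/9) = -5*(-547/9) = 2735/9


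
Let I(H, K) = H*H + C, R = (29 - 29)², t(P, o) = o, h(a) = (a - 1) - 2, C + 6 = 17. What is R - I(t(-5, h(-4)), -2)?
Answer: -60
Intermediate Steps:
C = 11 (C = -6 + 17 = 11)
h(a) = -3 + a (h(a) = (-1 + a) - 2 = -3 + a)
R = 0 (R = 0² = 0)
I(H, K) = 11 + H² (I(H, K) = H*H + 11 = H² + 11 = 11 + H²)
R - I(t(-5, h(-4)), -2) = 0 - (11 + (-3 - 4)²) = 0 - (11 + (-7)²) = 0 - (11 + 49) = 0 - 1*60 = 0 - 60 = -60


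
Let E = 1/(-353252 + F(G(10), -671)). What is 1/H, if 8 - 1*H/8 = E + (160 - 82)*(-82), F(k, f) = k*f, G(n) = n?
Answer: 179981/9220786596 ≈ 1.9519e-5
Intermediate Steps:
F(k, f) = f*k
E = -1/359962 (E = 1/(-353252 - 671*10) = 1/(-353252 - 6710) = 1/(-359962) = -1/359962 ≈ -2.7781e-6)
H = 9220786596/179981 (H = 64 - 8*(-1/359962 + (160 - 82)*(-82)) = 64 - 8*(-1/359962 + 78*(-82)) = 64 - 8*(-1/359962 - 6396) = 64 - 8*(-2302316953/359962) = 64 + 9209267812/179981 = 9220786596/179981 ≈ 51232.)
1/H = 1/(9220786596/179981) = 179981/9220786596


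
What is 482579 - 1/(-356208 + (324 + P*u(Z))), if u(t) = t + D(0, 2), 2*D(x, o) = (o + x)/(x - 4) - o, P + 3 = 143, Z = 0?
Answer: 171826596162/356059 ≈ 4.8258e+5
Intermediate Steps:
P = 140 (P = -3 + 143 = 140)
D(x, o) = -o/2 + (o + x)/(2*(-4 + x)) (D(x, o) = ((o + x)/(x - 4) - o)/2 = ((o + x)/(-4 + x) - o)/2 = (-o + (o + x)/(-4 + x))/2 = -o/2 + (o + x)/(2*(-4 + x)))
u(t) = -5/4 + t (u(t) = t + (0 + 5*2 - 1*2*0)/(2*(-4 + 0)) = t + (1/2)*(0 + 10 + 0)/(-4) = t + (1/2)*(-1/4)*10 = t - 5/4 = -5/4 + t)
482579 - 1/(-356208 + (324 + P*u(Z))) = 482579 - 1/(-356208 + (324 + 140*(-5/4 + 0))) = 482579 - 1/(-356208 + (324 + 140*(-5/4))) = 482579 - 1/(-356208 + (324 - 175)) = 482579 - 1/(-356208 + 149) = 482579 - 1/(-356059) = 482579 - 1*(-1/356059) = 482579 + 1/356059 = 171826596162/356059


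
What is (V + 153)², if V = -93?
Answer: 3600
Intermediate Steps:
(V + 153)² = (-93 + 153)² = 60² = 3600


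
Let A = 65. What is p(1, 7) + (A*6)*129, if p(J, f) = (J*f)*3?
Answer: 50331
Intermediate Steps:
p(J, f) = 3*J*f
p(1, 7) + (A*6)*129 = 3*1*7 + (65*6)*129 = 21 + 390*129 = 21 + 50310 = 50331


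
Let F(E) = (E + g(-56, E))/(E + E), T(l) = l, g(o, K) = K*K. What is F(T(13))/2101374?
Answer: 7/2101374 ≈ 3.3312e-6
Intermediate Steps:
g(o, K) = K²
F(E) = (E + E²)/(2*E) (F(E) = (E + E²)/(E + E) = (E + E²)/((2*E)) = (E + E²)*(1/(2*E)) = (E + E²)/(2*E))
F(T(13))/2101374 = (½ + (½)*13)/2101374 = (½ + 13/2)*(1/2101374) = 7*(1/2101374) = 7/2101374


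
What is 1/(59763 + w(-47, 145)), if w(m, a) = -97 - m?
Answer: 1/59713 ≈ 1.6747e-5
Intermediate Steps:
1/(59763 + w(-47, 145)) = 1/(59763 + (-97 - 1*(-47))) = 1/(59763 + (-97 + 47)) = 1/(59763 - 50) = 1/59713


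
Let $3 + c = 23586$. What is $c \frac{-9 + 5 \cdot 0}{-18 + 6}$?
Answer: $\frac{70749}{4} \approx 17687.0$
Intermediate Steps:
$c = 23583$ ($c = -3 + 23586 = 23583$)
$c \frac{-9 + 5 \cdot 0}{-18 + 6} = 23583 \frac{-9 + 5 \cdot 0}{-18 + 6} = 23583 \frac{-9 + 0}{-12} = 23583 \left(\left(-9\right) \left(- \frac{1}{12}\right)\right) = 23583 \cdot \frac{3}{4} = \frac{70749}{4}$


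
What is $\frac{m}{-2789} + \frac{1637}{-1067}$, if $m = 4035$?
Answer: $- \frac{8870938}{2975863} \approx -2.981$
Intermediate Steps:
$\frac{m}{-2789} + \frac{1637}{-1067} = \frac{4035}{-2789} + \frac{1637}{-1067} = 4035 \left(- \frac{1}{2789}\right) + 1637 \left(- \frac{1}{1067}\right) = - \frac{4035}{2789} - \frac{1637}{1067} = - \frac{8870938}{2975863}$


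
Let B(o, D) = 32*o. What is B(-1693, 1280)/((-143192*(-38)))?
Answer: -3386/340081 ≈ -0.0099564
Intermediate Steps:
B(-1693, 1280)/((-143192*(-38))) = (32*(-1693))/((-143192*(-38))) = -54176/5441296 = -54176*1/5441296 = -3386/340081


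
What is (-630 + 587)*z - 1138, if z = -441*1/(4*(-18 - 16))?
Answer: -173731/136 ≈ -1277.4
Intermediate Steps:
z = 441/136 (z = -441/((-34*4)) = -441/(-136) = -441*(-1/136) = 441/136 ≈ 3.2426)
(-630 + 587)*z - 1138 = (-630 + 587)*(441/136) - 1138 = -43*441/136 - 1138 = -18963/136 - 1138 = -173731/136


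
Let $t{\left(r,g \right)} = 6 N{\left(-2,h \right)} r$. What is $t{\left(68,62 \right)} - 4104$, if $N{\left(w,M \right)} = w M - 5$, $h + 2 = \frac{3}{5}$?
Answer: $- \frac{25008}{5} \approx -5001.6$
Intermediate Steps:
$h = - \frac{7}{5}$ ($h = -2 + \frac{3}{5} = - \frac{7}{5} \approx -1.4$)
$N{\left(w,M \right)} = -5 + M w$ ($N{\left(w,M \right)} = M w - 5 = -5 + M w$)
$t{\left(r,g \right)} = - \frac{66 r}{5}$ ($t{\left(r,g \right)} = 6 \left(-5 - - \frac{14}{5}\right) r = 6 \left(-5 + \frac{14}{5}\right) r = 6 \left(- \frac{11}{5}\right) r = - \frac{66 r}{5}$)
$t{\left(68,62 \right)} - 4104 = \left(- \frac{66}{5}\right) 68 - 4104 = - \frac{4488}{5} - 4104 = - \frac{25008}{5}$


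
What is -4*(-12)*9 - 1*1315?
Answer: -883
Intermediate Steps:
-4*(-12)*9 - 1*1315 = 48*9 - 1315 = 432 - 1315 = -883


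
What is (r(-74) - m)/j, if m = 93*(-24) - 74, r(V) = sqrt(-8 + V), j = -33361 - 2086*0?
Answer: -2306/33361 - I*sqrt(82)/33361 ≈ -0.069123 - 0.00027144*I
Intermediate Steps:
j = -33361 (j = -33361 - 1*0 = -33361 + 0 = -33361)
m = -2306 (m = -2232 - 74 = -2306)
(r(-74) - m)/j = (sqrt(-8 - 74) - 1*(-2306))/(-33361) = (sqrt(-82) + 2306)*(-1/33361) = (I*sqrt(82) + 2306)*(-1/33361) = (2306 + I*sqrt(82))*(-1/33361) = -2306/33361 - I*sqrt(82)/33361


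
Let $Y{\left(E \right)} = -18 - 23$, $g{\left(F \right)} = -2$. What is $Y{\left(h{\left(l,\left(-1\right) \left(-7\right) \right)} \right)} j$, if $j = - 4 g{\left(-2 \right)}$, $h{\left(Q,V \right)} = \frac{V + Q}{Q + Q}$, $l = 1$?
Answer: $-328$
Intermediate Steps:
$h{\left(Q,V \right)} = \frac{Q + V}{2 Q}$
$Y{\left(E \right)} = -41$
$j = 8$ ($j = \left(-4\right) \left(-2\right) = 8$)
$Y{\left(h{\left(l,\left(-1\right) \left(-7\right) \right)} \right)} j = \left(-41\right) 8 = -328$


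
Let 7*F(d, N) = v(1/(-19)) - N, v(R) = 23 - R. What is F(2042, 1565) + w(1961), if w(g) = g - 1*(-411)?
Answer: 286179/133 ≈ 2151.7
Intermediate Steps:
w(g) = 411 + g (w(g) = g + 411 = 411 + g)
F(d, N) = 438/133 - N/7 (F(d, N) = ((23 - 1/(-19)) - N)/7 = ((23 - 1*(-1/19)) - N)/7 = ((23 + 1/19) - N)/7 = (438/19 - N)/7 = 438/133 - N/7)
F(2042, 1565) + w(1961) = (438/133 - ⅐*1565) + (411 + 1961) = (438/133 - 1565/7) + 2372 = -29297/133 + 2372 = 286179/133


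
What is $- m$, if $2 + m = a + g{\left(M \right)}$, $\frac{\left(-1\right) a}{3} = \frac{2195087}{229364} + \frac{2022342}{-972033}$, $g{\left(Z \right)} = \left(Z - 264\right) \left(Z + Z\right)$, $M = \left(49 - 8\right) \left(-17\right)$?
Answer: $- \frac{99555036763895145}{74316459004} \approx -1.3396 \cdot 10^{6}$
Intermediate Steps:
$M = -697$ ($M = \left(49 - 8\right) \left(-17\right) = 41 \left(-17\right) = -697$)
$g{\left(Z \right)} = 2 Z \left(-264 + Z\right)$ ($g{\left(Z \right)} = \left(-264 + Z\right) 2 Z = 2 Z \left(-264 + Z\right)$)
$a = - \frac{1669844551383}{74316459004}$ ($a = - 3 \left(\frac{2195087}{229364} + \frac{2022342}{-972033}\right) = - 3 \left(2195087 \cdot \frac{1}{229364} + 2022342 \left(- \frac{1}{972033}\right)\right) = - 3 \left(\frac{2195087}{229364} - \frac{674114}{324011}\right) = \left(-3\right) \frac{556614850461}{74316459004} = - \frac{1669844551383}{74316459004} \approx -22.469$)
$m = \frac{99555036763895145}{74316459004}$ ($m = -2 - \left(\frac{1669844551383}{74316459004} + 1394 \left(-264 - 697\right)\right) = -2 - \left(\frac{1669844551383}{74316459004} + 1394 \left(-961\right)\right) = -2 + \left(- \frac{1669844551383}{74316459004} + 1339634\right) = -2 + \frac{99555185396813153}{74316459004} = \frac{99555036763895145}{74316459004} \approx 1.3396 \cdot 10^{6}$)
$- m = \left(-1\right) \frac{99555036763895145}{74316459004} = - \frac{99555036763895145}{74316459004}$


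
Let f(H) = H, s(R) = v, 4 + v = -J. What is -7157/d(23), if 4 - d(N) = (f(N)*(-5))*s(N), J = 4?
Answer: 7157/916 ≈ 7.8133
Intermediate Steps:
v = -8 (v = -4 - 1*4 = -4 - 4 = -8)
s(R) = -8
d(N) = 4 - 40*N (d(N) = 4 - N*(-5)*(-8) = 4 - (-5*N)*(-8) = 4 - 40*N)
-7157/d(23) = -7157/(4 - 40*23) = -7157/(4 - 920) = -7157/(-916) = -7157*(-1/916) = 7157/916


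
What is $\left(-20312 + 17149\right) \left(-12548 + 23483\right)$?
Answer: $-34587405$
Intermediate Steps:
$\left(-20312 + 17149\right) \left(-12548 + 23483\right) = \left(-3163\right) 10935 = -34587405$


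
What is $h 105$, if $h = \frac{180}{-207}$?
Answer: $- \frac{2100}{23} \approx -91.304$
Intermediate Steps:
$h = - \frac{20}{23}$ ($h = 180 \left(- \frac{1}{207}\right) = - \frac{20}{23} \approx -0.86957$)
$h 105 = \left(- \frac{20}{23}\right) 105 = - \frac{2100}{23}$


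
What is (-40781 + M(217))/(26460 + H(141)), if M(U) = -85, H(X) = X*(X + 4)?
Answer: -13622/15635 ≈ -0.87125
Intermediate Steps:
H(X) = X*(4 + X)
(-40781 + M(217))/(26460 + H(141)) = (-40781 - 85)/(26460 + 141*(4 + 141)) = -40866/(26460 + 141*145) = -40866/(26460 + 20445) = -40866/46905 = -40866*1/46905 = -13622/15635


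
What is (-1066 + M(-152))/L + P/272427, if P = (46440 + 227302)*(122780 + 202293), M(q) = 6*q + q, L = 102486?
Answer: 1519972043896861/4653325587 ≈ 3.2664e+5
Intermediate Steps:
M(q) = 7*q
P = 88986133166 (P = 273742*325073 = 88986133166)
(-1066 + M(-152))/L + P/272427 = (-1066 + 7*(-152))/102486 + 88986133166/272427 = (-1066 - 1064)*(1/102486) + 88986133166*(1/272427) = -2130*1/102486 + 88986133166/272427 = -355/17081 + 88986133166/272427 = 1519972043896861/4653325587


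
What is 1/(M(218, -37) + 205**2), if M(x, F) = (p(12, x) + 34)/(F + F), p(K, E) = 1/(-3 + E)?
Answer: 15910/668610439 ≈ 2.3796e-5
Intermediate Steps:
M(x, F) = (34 + 1/(-3 + x))/(2*F) (M(x, F) = (1/(-3 + x) + 34)/(F + F) = (34 + 1/(-3 + x))/((2*F)) = (34 + 1/(-3 + x))*(1/(2*F)) = (34 + 1/(-3 + x))/(2*F))
1/(M(218, -37) + 205**2) = 1/((1/2)*(-101 + 34*218)/(-37*(-3 + 218)) + 205**2) = 1/((1/2)*(-1/37)*(-101 + 7412)/215 + 42025) = 1/((1/2)*(-1/37)*(1/215)*7311 + 42025) = 1/(-7311/15910 + 42025) = 1/(668610439/15910) = 15910/668610439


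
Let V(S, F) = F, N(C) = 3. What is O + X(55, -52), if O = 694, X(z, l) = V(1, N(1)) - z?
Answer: 642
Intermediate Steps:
X(z, l) = 3 - z
O + X(55, -52) = 694 + (3 - 1*55) = 694 + (3 - 55) = 694 - 52 = 642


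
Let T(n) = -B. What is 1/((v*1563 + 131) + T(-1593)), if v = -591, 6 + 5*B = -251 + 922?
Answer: -1/923735 ≈ -1.0826e-6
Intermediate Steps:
B = 133 (B = -6/5 + (-251 + 922)/5 = -6/5 + (⅕)*671 = -6/5 + 671/5 = 133)
T(n) = -133 (T(n) = -1*133 = -133)
1/((v*1563 + 131) + T(-1593)) = 1/((-591*1563 + 131) - 133) = 1/((-923733 + 131) - 133) = 1/(-923602 - 133) = 1/(-923735) = -1/923735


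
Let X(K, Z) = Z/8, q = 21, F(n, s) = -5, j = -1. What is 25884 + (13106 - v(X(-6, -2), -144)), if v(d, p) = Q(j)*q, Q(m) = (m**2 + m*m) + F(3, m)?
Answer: 39053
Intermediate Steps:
X(K, Z) = Z/8 (X(K, Z) = Z*(1/8) = Z/8)
Q(m) = -5 + 2*m**2 (Q(m) = (m**2 + m*m) - 5 = (m**2 + m**2) - 5 = 2*m**2 - 5 = -5 + 2*m**2)
v(d, p) = -63 (v(d, p) = (-5 + 2*(-1)**2)*21 = (-5 + 2*1)*21 = (-5 + 2)*21 = -3*21 = -63)
25884 + (13106 - v(X(-6, -2), -144)) = 25884 + (13106 - 1*(-63)) = 25884 + (13106 + 63) = 25884 + 13169 = 39053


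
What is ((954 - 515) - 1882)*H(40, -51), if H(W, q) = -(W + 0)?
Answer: 57720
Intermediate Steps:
H(W, q) = -W
((954 - 515) - 1882)*H(40, -51) = ((954 - 515) - 1882)*(-1*40) = (439 - 1882)*(-40) = -1443*(-40) = 57720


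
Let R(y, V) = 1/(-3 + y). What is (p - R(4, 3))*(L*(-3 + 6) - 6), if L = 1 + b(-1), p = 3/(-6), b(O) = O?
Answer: 9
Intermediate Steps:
p = -½ (p = 3*(-⅙) = -½ ≈ -0.50000)
L = 0 (L = 1 - 1 = 0)
(p - R(4, 3))*(L*(-3 + 6) - 6) = (-½ - 1/(-3 + 4))*(0*(-3 + 6) - 6) = (-½ - 1/1)*(0*3 - 6) = (-½ - 1*1)*(0 - 6) = (-½ - 1)*(-6) = -3/2*(-6) = 9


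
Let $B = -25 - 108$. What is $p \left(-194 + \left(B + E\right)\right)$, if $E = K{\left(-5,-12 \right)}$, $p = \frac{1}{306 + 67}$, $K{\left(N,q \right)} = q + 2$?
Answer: $- \frac{337}{373} \approx -0.90349$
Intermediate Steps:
$K{\left(N,q \right)} = 2 + q$
$p = \frac{1}{373} \approx 0.002681$
$B = -133$
$E = -10$ ($E = 2 - 12 = -10$)
$p \left(-194 + \left(B + E\right)\right) = \frac{-194 - 143}{373} = \frac{1}{373} \left(-337\right) = - \frac{337}{373}$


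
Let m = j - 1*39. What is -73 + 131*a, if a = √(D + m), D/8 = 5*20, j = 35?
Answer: -73 + 262*√199 ≈ 3623.0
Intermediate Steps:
m = -4 (m = 35 - 1*39 = 35 - 39 = -4)
D = 800 (D = 8*(5*20) = 8*100 = 800)
a = 2*√199 (a = √(800 - 4) = √796 = 2*√199 ≈ 28.213)
-73 + 131*a = -73 + 131*(2*√199) = -73 + 262*√199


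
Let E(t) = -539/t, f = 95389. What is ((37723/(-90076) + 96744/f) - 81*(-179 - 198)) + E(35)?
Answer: 187324732472771/6137328260 ≈ 30522.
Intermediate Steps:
((37723/(-90076) + 96744/f) - 81*(-179 - 198)) + E(35) = ((37723/(-90076) + 96744/95389) - 81*(-179 - 198)) - 539/35 = ((37723*(-1/90076) + 96744*(1/95389)) - 81*(-377)) - 539*1/35 = ((-5389/12868 + 96744/95389) + 30537) - 77/5 = (730850471/1227465652 + 30537) - 77/5 = 37483849465595/1227465652 - 77/5 = 187324732472771/6137328260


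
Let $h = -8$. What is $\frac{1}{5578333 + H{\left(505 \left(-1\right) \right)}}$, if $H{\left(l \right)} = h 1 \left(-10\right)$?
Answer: $\frac{1}{5578413} \approx 1.7926 \cdot 10^{-7}$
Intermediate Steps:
$H{\left(l \right)} = 80$ ($H{\left(l \right)} = \left(-8\right) 1 \left(-10\right) = \left(-8\right) \left(-10\right) = 80$)
$\frac{1}{5578333 + H{\left(505 \left(-1\right) \right)}} = \frac{1}{5578333 + 80} = \frac{1}{5578413}$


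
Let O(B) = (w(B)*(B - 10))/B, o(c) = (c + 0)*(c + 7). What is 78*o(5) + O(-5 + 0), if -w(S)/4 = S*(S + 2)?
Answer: 4500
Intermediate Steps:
w(S) = -4*S*(2 + S) (w(S) = -4*S*(S + 2) = -4*S*(2 + S))
o(c) = c*(7 + c)
O(B) = -4*(-10 + B)*(2 + B) (O(B) = ((-4*B*(2 + B))*(B - 10))/B = ((-4*B*(2 + B))*(-10 + B))/B = (-4*B*(-10 + B)*(2 + B))/B = -4*(-10 + B)*(2 + B))
78*o(5) + O(-5 + 0) = 78*(5*(7 + 5)) - 4*(-10 + (-5 + 0))*(2 + (-5 + 0)) = 78*(5*12) - 4*(-10 - 5)*(2 - 5) = 78*60 - 4*(-15)*(-3) = 4680 - 180 = 4500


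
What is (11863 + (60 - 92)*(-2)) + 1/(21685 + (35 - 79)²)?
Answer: 281727668/23621 ≈ 11927.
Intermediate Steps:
(11863 + (60 - 92)*(-2)) + 1/(21685 + (35 - 79)²) = (11863 - 32*(-2)) + 1/(21685 + (-44)²) = (11863 + 64) + 1/(21685 + 1936) = 11927 + 1/23621 = 281727668/23621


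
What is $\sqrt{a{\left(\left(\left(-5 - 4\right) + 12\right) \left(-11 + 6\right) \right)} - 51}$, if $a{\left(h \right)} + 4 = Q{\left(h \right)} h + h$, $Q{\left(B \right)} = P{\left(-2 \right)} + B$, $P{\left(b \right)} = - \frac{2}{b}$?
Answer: $2 \sqrt{35} \approx 11.832$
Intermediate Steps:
$Q{\left(B \right)} = 1 + B$ ($Q{\left(B \right)} = - \frac{2}{-2} + B = \left(-2\right) \left(- \frac{1}{2}\right) + B = 1 + B$)
$a{\left(h \right)} = -4 + h + h \left(1 + h\right)$ ($a{\left(h \right)} = -4 + \left(\left(1 + h\right) h + h\right) = -4 + \left(h \left(1 + h\right) + h\right) = -4 + \left(h + h \left(1 + h\right)\right) = -4 + h + h \left(1 + h\right)$)
$\sqrt{a{\left(\left(\left(-5 - 4\right) + 12\right) \left(-11 + 6\right) \right)} - 51} = \sqrt{\left(-4 + \left(\left(-5 - 4\right) + 12\right) \left(-11 + 6\right) + \left(\left(-5 - 4\right) + 12\right) \left(-11 + 6\right) \left(1 + \left(\left(-5 - 4\right) + 12\right) \left(-11 + 6\right)\right)\right) - 51} = \sqrt{\left(-4 + \left(-9 + 12\right) \left(-5\right) + \left(-9 + 12\right) \left(-5\right) \left(1 + \left(-9 + 12\right) \left(-5\right)\right)\right) - 51} = \sqrt{\left(-4 + 3 \left(-5\right) + 3 \left(-5\right) \left(1 + 3 \left(-5\right)\right)\right) - 51} = \sqrt{\left(-4 - 15 - 15 \left(1 - 15\right)\right) - 51} = \sqrt{\left(-4 - 15 - -210\right) - 51} = \sqrt{\left(-4 - 15 + 210\right) - 51} = \sqrt{191 - 51} = \sqrt{140} = 2 \sqrt{35}$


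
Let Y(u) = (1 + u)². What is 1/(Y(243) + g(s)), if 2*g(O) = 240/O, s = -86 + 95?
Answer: 3/178648 ≈ 1.6793e-5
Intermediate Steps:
s = 9
g(O) = 120/O (g(O) = (240/O)/2 = 120/O)
1/(Y(243) + g(s)) = 1/((1 + 243)² + 120/9) = 1/(244² + 120*(⅑)) = 1/(59536 + 40/3) = 1/(178648/3) = 3/178648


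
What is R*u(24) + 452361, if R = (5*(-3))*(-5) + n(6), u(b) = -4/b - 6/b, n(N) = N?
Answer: 1809309/4 ≈ 4.5233e+5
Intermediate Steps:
u(b) = -10/b
R = 81 (R = (5*(-3))*(-5) + 6 = -15*(-5) + 6 = 75 + 6 = 81)
R*u(24) + 452361 = 81*(-10/24) + 452361 = 81*(-10*1/24) + 452361 = 81*(-5/12) + 452361 = -135/4 + 452361 = 1809309/4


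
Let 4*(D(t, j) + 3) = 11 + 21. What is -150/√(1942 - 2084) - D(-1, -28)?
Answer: -5 + 75*I*√142/71 ≈ -5.0 + 12.588*I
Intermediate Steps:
D(t, j) = 5 (D(t, j) = -3 + (11 + 21)/4 = -3 + (¼)*32 = -3 + 8 = 5)
-150/√(1942 - 2084) - D(-1, -28) = -150/√(1942 - 2084) - 1*5 = -150*(-I*√142/142) - 5 = -(-75)*I*√142/71 - 5 = 75*I*√142/71 - 5 = -5 + 75*I*√142/71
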